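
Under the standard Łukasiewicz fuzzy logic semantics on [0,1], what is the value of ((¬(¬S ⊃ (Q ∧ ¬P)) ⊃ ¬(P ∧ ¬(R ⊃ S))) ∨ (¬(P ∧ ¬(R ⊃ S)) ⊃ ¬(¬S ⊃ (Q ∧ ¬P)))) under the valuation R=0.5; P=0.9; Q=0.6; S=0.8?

¬S: Łukasiewicz ¬ gives 1 − 0.8 = 0.2
¬P: Łukasiewicz ¬ gives 1 − 0.9 = 0.1
(Q ∧ ¬P) = min(0.6, 0.1) = 0.1
(¬S ⊃ (Q ∧ ¬P)): min(1, 1 − 0.2 + 0.1) = 0.9
¬(¬S ⊃ (Q ∧ ¬P)): Łukasiewicz ¬ gives 1 − 0.9 = 0.1
(R ⊃ S): min(1, 1 − 0.5 + 0.8) = 1
¬(R ⊃ S): Łukasiewicz ¬ gives 1 − 1 = 0
(P ∧ ¬(R ⊃ S)) = min(0.9, 0) = 0
¬(P ∧ ¬(R ⊃ S)): Łukasiewicz ¬ gives 1 − 0 = 1
(¬(¬S ⊃ (Q ∧ ¬P)) ⊃ ¬(P ∧ ¬(R ⊃ S))): min(1, 1 − 0.1 + 1) = 1
(R ⊃ S): min(1, 1 − 0.5 + 0.8) = 1
¬(R ⊃ S): Łukasiewicz ¬ gives 1 − 1 = 0
(P ∧ ¬(R ⊃ S)) = min(0.9, 0) = 0
¬(P ∧ ¬(R ⊃ S)): Łukasiewicz ¬ gives 1 − 0 = 1
¬S: Łukasiewicz ¬ gives 1 − 0.8 = 0.2
¬P: Łukasiewicz ¬ gives 1 − 0.9 = 0.1
(Q ∧ ¬P) = min(0.6, 0.1) = 0.1
(¬S ⊃ (Q ∧ ¬P)): min(1, 1 − 0.2 + 0.1) = 0.9
¬(¬S ⊃ (Q ∧ ¬P)): Łukasiewicz ¬ gives 1 − 0.9 = 0.1
(¬(P ∧ ¬(R ⊃ S)) ⊃ ¬(¬S ⊃ (Q ∧ ¬P))): min(1, 1 − 1 + 0.1) = 0.1
((¬(¬S ⊃ (Q ∧ ¬P)) ⊃ ¬(P ∧ ¬(R ⊃ S))) ∨ (¬(P ∧ ¬(R ⊃ S)) ⊃ ¬(¬S ⊃ (Q ∧ ¬P)))) = max(1, 0.1) = 1

1.00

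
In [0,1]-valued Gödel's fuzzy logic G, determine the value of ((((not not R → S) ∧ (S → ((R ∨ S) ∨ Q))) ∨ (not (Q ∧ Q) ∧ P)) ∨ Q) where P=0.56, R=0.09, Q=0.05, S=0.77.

0.77

not R: Gödel ¬ of 0.09 = 0 (operand ≠ 0)
not not R: Gödel ¬ of 0 = 1 (operand is 0)
(not not R → S): 1 > 0.77, so result = 0.77
(R ∨ S) = max(0.09, 0.77) = 0.77
((R ∨ S) ∨ Q) = max(0.77, 0.05) = 0.77
(S → ((R ∨ S) ∨ Q)): 0.77 ≤ 0.77, so result = 1
((not not R → S) ∧ (S → ((R ∨ S) ∨ Q))) = min(0.77, 1) = 0.77
(Q ∧ Q) = min(0.05, 0.05) = 0.05
not (Q ∧ Q): Gödel ¬ of 0.05 = 0 (operand ≠ 0)
(not (Q ∧ Q) ∧ P) = min(0, 0.56) = 0
(((not not R → S) ∧ (S → ((R ∨ S) ∨ Q))) ∨ (not (Q ∧ Q) ∧ P)) = max(0.77, 0) = 0.77
((((not not R → S) ∧ (S → ((R ∨ S) ∨ Q))) ∨ (not (Q ∧ Q) ∧ P)) ∨ Q) = max(0.77, 0.05) = 0.77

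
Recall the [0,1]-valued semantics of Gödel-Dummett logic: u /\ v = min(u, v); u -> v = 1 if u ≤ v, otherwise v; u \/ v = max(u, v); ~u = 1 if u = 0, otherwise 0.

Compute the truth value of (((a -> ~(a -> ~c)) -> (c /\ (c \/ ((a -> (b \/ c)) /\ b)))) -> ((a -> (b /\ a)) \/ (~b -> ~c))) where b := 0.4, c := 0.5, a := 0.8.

1.00

~c: Gödel ¬ of 0.5 = 0 (operand ≠ 0)
(a -> ~c): 0.8 > 0, so result = 0
~(a -> ~c): Gödel ¬ of 0 = 1 (operand is 0)
(a -> ~(a -> ~c)): 0.8 ≤ 1, so result = 1
(b \/ c) = max(0.4, 0.5) = 0.5
(a -> (b \/ c)): 0.8 > 0.5, so result = 0.5
((a -> (b \/ c)) /\ b) = min(0.5, 0.4) = 0.4
(c \/ ((a -> (b \/ c)) /\ b)) = max(0.5, 0.4) = 0.5
(c /\ (c \/ ((a -> (b \/ c)) /\ b))) = min(0.5, 0.5) = 0.5
((a -> ~(a -> ~c)) -> (c /\ (c \/ ((a -> (b \/ c)) /\ b)))): 1 > 0.5, so result = 0.5
(b /\ a) = min(0.4, 0.8) = 0.4
(a -> (b /\ a)): 0.8 > 0.4, so result = 0.4
~b: Gödel ¬ of 0.4 = 0 (operand ≠ 0)
~c: Gödel ¬ of 0.5 = 0 (operand ≠ 0)
(~b -> ~c): 0 ≤ 0, so result = 1
((a -> (b /\ a)) \/ (~b -> ~c)) = max(0.4, 1) = 1
(((a -> ~(a -> ~c)) -> (c /\ (c \/ ((a -> (b \/ c)) /\ b)))) -> ((a -> (b /\ a)) \/ (~b -> ~c))): 0.5 ≤ 1, so result = 1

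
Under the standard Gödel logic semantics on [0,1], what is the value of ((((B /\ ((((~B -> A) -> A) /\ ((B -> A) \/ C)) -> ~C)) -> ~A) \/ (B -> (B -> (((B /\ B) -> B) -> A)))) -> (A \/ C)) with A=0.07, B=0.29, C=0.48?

0.48

~B: Gödel ¬ of 0.29 = 0 (operand ≠ 0)
(~B -> A): 0 ≤ 0.07, so result = 1
((~B -> A) -> A): 1 > 0.07, so result = 0.07
(B -> A): 0.29 > 0.07, so result = 0.07
((B -> A) \/ C) = max(0.07, 0.48) = 0.48
(((~B -> A) -> A) /\ ((B -> A) \/ C)) = min(0.07, 0.48) = 0.07
~C: Gödel ¬ of 0.48 = 0 (operand ≠ 0)
((((~B -> A) -> A) /\ ((B -> A) \/ C)) -> ~C): 0.07 > 0, so result = 0
(B /\ ((((~B -> A) -> A) /\ ((B -> A) \/ C)) -> ~C)) = min(0.29, 0) = 0
~A: Gödel ¬ of 0.07 = 0 (operand ≠ 0)
((B /\ ((((~B -> A) -> A) /\ ((B -> A) \/ C)) -> ~C)) -> ~A): 0 ≤ 0, so result = 1
(B /\ B) = min(0.29, 0.29) = 0.29
((B /\ B) -> B): 0.29 ≤ 0.29, so result = 1
(((B /\ B) -> B) -> A): 1 > 0.07, so result = 0.07
(B -> (((B /\ B) -> B) -> A)): 0.29 > 0.07, so result = 0.07
(B -> (B -> (((B /\ B) -> B) -> A))): 0.29 > 0.07, so result = 0.07
(((B /\ ((((~B -> A) -> A) /\ ((B -> A) \/ C)) -> ~C)) -> ~A) \/ (B -> (B -> (((B /\ B) -> B) -> A)))) = max(1, 0.07) = 1
(A \/ C) = max(0.07, 0.48) = 0.48
((((B /\ ((((~B -> A) -> A) /\ ((B -> A) \/ C)) -> ~C)) -> ~A) \/ (B -> (B -> (((B /\ B) -> B) -> A)))) -> (A \/ C)): 1 > 0.48, so result = 0.48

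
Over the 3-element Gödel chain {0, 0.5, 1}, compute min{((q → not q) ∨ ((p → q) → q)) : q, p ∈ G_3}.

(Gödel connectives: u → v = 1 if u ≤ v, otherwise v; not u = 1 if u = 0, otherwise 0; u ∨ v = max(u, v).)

0.50

The minimum is attained at q = 0.5, p = 0:
  not q: Gödel ¬ of 0.5 = 0 (operand ≠ 0)
  (q → not q): 0.5 > 0, so result = 0
  (p → q): 0 ≤ 0.5, so result = 1
  ((p → q) → q): 1 > 0.5, so result = 0.5
  ((q → not q) ∨ ((p → q) → q)) = max(0, 0.5) = 0.5
Checking all 9 assignments confirms none give a value below 0.50.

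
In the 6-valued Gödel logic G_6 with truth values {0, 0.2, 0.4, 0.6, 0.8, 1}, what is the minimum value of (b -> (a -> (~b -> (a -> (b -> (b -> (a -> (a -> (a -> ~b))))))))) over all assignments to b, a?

Every assignment gives 1. For instance at b = 0, a = 0:
  ~b: Gödel ¬ of 0 = 1 (operand is 0)
  ~b: Gödel ¬ of 0 = 1 (operand is 0)
  (a -> ~b): 0 ≤ 1, so result = 1
  (a -> (a -> ~b)): 0 ≤ 1, so result = 1
  (a -> (a -> (a -> ~b))): 0 ≤ 1, so result = 1
  (b -> (a -> (a -> (a -> ~b)))): 0 ≤ 1, so result = 1
  (b -> (b -> (a -> (a -> (a -> ~b))))): 0 ≤ 1, so result = 1
  (a -> (b -> (b -> (a -> (a -> (a -> ~b)))))): 0 ≤ 1, so result = 1
  (~b -> (a -> (b -> (b -> (a -> (a -> (a -> ~b))))))): 1 ≤ 1, so result = 1
  (a -> (~b -> (a -> (b -> (b -> (a -> (a -> (a -> ~b)))))))): 0 ≤ 1, so result = 1
  (b -> (a -> (~b -> (a -> (b -> (b -> (a -> (a -> (a -> ~b))))))))): 0 ≤ 1, so result = 1
All 36 assignments give value 1 — the formula is a G_6-tautology.

1.00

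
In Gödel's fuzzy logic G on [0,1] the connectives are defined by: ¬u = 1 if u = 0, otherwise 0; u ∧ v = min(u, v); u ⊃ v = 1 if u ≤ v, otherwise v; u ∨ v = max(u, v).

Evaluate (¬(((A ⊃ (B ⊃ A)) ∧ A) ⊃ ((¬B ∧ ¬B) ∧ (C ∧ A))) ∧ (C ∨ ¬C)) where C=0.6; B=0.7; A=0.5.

0.60

(B ⊃ A): 0.7 > 0.5, so result = 0.5
(A ⊃ (B ⊃ A)): 0.5 ≤ 0.5, so result = 1
((A ⊃ (B ⊃ A)) ∧ A) = min(1, 0.5) = 0.5
¬B: Gödel ¬ of 0.7 = 0 (operand ≠ 0)
¬B: Gödel ¬ of 0.7 = 0 (operand ≠ 0)
(¬B ∧ ¬B) = min(0, 0) = 0
(C ∧ A) = min(0.6, 0.5) = 0.5
((¬B ∧ ¬B) ∧ (C ∧ A)) = min(0, 0.5) = 0
(((A ⊃ (B ⊃ A)) ∧ A) ⊃ ((¬B ∧ ¬B) ∧ (C ∧ A))): 0.5 > 0, so result = 0
¬(((A ⊃ (B ⊃ A)) ∧ A) ⊃ ((¬B ∧ ¬B) ∧ (C ∧ A))): Gödel ¬ of 0 = 1 (operand is 0)
¬C: Gödel ¬ of 0.6 = 0 (operand ≠ 0)
(C ∨ ¬C) = max(0.6, 0) = 0.6
(¬(((A ⊃ (B ⊃ A)) ∧ A) ⊃ ((¬B ∧ ¬B) ∧ (C ∧ A))) ∧ (C ∨ ¬C)) = min(1, 0.6) = 0.6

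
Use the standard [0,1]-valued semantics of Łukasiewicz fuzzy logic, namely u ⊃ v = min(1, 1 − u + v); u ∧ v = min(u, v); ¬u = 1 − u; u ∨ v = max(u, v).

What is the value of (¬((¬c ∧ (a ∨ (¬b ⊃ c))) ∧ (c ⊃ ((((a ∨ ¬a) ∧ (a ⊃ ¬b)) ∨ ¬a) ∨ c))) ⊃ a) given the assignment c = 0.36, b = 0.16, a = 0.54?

¬c: Łukasiewicz ¬ gives 1 − 0.36 = 0.64
¬b: Łukasiewicz ¬ gives 1 − 0.16 = 0.84
(¬b ⊃ c): min(1, 1 − 0.84 + 0.36) = 0.52
(a ∨ (¬b ⊃ c)) = max(0.54, 0.52) = 0.54
(¬c ∧ (a ∨ (¬b ⊃ c))) = min(0.64, 0.54) = 0.54
¬a: Łukasiewicz ¬ gives 1 − 0.54 = 0.46
(a ∨ ¬a) = max(0.54, 0.46) = 0.54
¬b: Łukasiewicz ¬ gives 1 − 0.16 = 0.84
(a ⊃ ¬b): min(1, 1 − 0.54 + 0.84) = 1
((a ∨ ¬a) ∧ (a ⊃ ¬b)) = min(0.54, 1) = 0.54
¬a: Łukasiewicz ¬ gives 1 − 0.54 = 0.46
(((a ∨ ¬a) ∧ (a ⊃ ¬b)) ∨ ¬a) = max(0.54, 0.46) = 0.54
((((a ∨ ¬a) ∧ (a ⊃ ¬b)) ∨ ¬a) ∨ c) = max(0.54, 0.36) = 0.54
(c ⊃ ((((a ∨ ¬a) ∧ (a ⊃ ¬b)) ∨ ¬a) ∨ c)): min(1, 1 − 0.36 + 0.54) = 1
((¬c ∧ (a ∨ (¬b ⊃ c))) ∧ (c ⊃ ((((a ∨ ¬a) ∧ (a ⊃ ¬b)) ∨ ¬a) ∨ c))) = min(0.54, 1) = 0.54
¬((¬c ∧ (a ∨ (¬b ⊃ c))) ∧ (c ⊃ ((((a ∨ ¬a) ∧ (a ⊃ ¬b)) ∨ ¬a) ∨ c))): Łukasiewicz ¬ gives 1 − 0.54 = 0.46
(¬((¬c ∧ (a ∨ (¬b ⊃ c))) ∧ (c ⊃ ((((a ∨ ¬a) ∧ (a ⊃ ¬b)) ∨ ¬a) ∨ c))) ⊃ a): min(1, 1 − 0.46 + 0.54) = 1

1.00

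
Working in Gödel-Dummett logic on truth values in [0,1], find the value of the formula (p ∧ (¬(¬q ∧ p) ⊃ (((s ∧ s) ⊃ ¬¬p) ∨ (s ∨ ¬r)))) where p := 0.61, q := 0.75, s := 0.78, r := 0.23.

0.61

¬q: Gödel ¬ of 0.75 = 0 (operand ≠ 0)
(¬q ∧ p) = min(0, 0.61) = 0
¬(¬q ∧ p): Gödel ¬ of 0 = 1 (operand is 0)
(s ∧ s) = min(0.78, 0.78) = 0.78
¬p: Gödel ¬ of 0.61 = 0 (operand ≠ 0)
¬¬p: Gödel ¬ of 0 = 1 (operand is 0)
((s ∧ s) ⊃ ¬¬p): 0.78 ≤ 1, so result = 1
¬r: Gödel ¬ of 0.23 = 0 (operand ≠ 0)
(s ∨ ¬r) = max(0.78, 0) = 0.78
(((s ∧ s) ⊃ ¬¬p) ∨ (s ∨ ¬r)) = max(1, 0.78) = 1
(¬(¬q ∧ p) ⊃ (((s ∧ s) ⊃ ¬¬p) ∨ (s ∨ ¬r))): 1 ≤ 1, so result = 1
(p ∧ (¬(¬q ∧ p) ⊃ (((s ∧ s) ⊃ ¬¬p) ∨ (s ∨ ¬r)))) = min(0.61, 1) = 0.61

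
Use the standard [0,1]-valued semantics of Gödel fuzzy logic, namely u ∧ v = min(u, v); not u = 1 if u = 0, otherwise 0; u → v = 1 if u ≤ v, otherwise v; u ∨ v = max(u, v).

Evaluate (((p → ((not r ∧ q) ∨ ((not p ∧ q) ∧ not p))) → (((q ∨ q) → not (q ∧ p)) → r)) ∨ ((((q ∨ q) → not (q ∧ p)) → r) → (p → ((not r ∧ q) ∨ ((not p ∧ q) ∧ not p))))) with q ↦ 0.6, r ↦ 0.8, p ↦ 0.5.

1.00

not r: Gödel ¬ of 0.8 = 0 (operand ≠ 0)
(not r ∧ q) = min(0, 0.6) = 0
not p: Gödel ¬ of 0.5 = 0 (operand ≠ 0)
(not p ∧ q) = min(0, 0.6) = 0
not p: Gödel ¬ of 0.5 = 0 (operand ≠ 0)
((not p ∧ q) ∧ not p) = min(0, 0) = 0
((not r ∧ q) ∨ ((not p ∧ q) ∧ not p)) = max(0, 0) = 0
(p → ((not r ∧ q) ∨ ((not p ∧ q) ∧ not p))): 0.5 > 0, so result = 0
(q ∨ q) = max(0.6, 0.6) = 0.6
(q ∧ p) = min(0.6, 0.5) = 0.5
not (q ∧ p): Gödel ¬ of 0.5 = 0 (operand ≠ 0)
((q ∨ q) → not (q ∧ p)): 0.6 > 0, so result = 0
(((q ∨ q) → not (q ∧ p)) → r): 0 ≤ 0.8, so result = 1
((p → ((not r ∧ q) ∨ ((not p ∧ q) ∧ not p))) → (((q ∨ q) → not (q ∧ p)) → r)): 0 ≤ 1, so result = 1
(q ∨ q) = max(0.6, 0.6) = 0.6
(q ∧ p) = min(0.6, 0.5) = 0.5
not (q ∧ p): Gödel ¬ of 0.5 = 0 (operand ≠ 0)
((q ∨ q) → not (q ∧ p)): 0.6 > 0, so result = 0
(((q ∨ q) → not (q ∧ p)) → r): 0 ≤ 0.8, so result = 1
not r: Gödel ¬ of 0.8 = 0 (operand ≠ 0)
(not r ∧ q) = min(0, 0.6) = 0
not p: Gödel ¬ of 0.5 = 0 (operand ≠ 0)
(not p ∧ q) = min(0, 0.6) = 0
not p: Gödel ¬ of 0.5 = 0 (operand ≠ 0)
((not p ∧ q) ∧ not p) = min(0, 0) = 0
((not r ∧ q) ∨ ((not p ∧ q) ∧ not p)) = max(0, 0) = 0
(p → ((not r ∧ q) ∨ ((not p ∧ q) ∧ not p))): 0.5 > 0, so result = 0
((((q ∨ q) → not (q ∧ p)) → r) → (p → ((not r ∧ q) ∨ ((not p ∧ q) ∧ not p)))): 1 > 0, so result = 0
(((p → ((not r ∧ q) ∨ ((not p ∧ q) ∧ not p))) → (((q ∨ q) → not (q ∧ p)) → r)) ∨ ((((q ∨ q) → not (q ∧ p)) → r) → (p → ((not r ∧ q) ∨ ((not p ∧ q) ∧ not p))))) = max(1, 0) = 1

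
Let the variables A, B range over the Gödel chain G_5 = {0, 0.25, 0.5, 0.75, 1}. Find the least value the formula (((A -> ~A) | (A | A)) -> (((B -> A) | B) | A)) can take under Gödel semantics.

0.25

The minimum is attained at A = 0, B = 0.25:
  ~A: Gödel ¬ of 0 = 1 (operand is 0)
  (A -> ~A): 0 ≤ 1, so result = 1
  (A | A) = max(0, 0) = 0
  ((A -> ~A) | (A | A)) = max(1, 0) = 1
  (B -> A): 0.25 > 0, so result = 0
  ((B -> A) | B) = max(0, 0.25) = 0.25
  (((B -> A) | B) | A) = max(0.25, 0) = 0.25
  (((A -> ~A) | (A | A)) -> (((B -> A) | B) | A)): 1 > 0.25, so result = 0.25
Checking all 25 assignments confirms none give a value below 0.25.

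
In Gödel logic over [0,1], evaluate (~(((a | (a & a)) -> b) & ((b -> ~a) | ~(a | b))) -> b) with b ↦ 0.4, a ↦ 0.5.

0.40

(a & a) = min(0.5, 0.5) = 0.5
(a | (a & a)) = max(0.5, 0.5) = 0.5
((a | (a & a)) -> b): 0.5 > 0.4, so result = 0.4
~a: Gödel ¬ of 0.5 = 0 (operand ≠ 0)
(b -> ~a): 0.4 > 0, so result = 0
(a | b) = max(0.5, 0.4) = 0.5
~(a | b): Gödel ¬ of 0.5 = 0 (operand ≠ 0)
((b -> ~a) | ~(a | b)) = max(0, 0) = 0
(((a | (a & a)) -> b) & ((b -> ~a) | ~(a | b))) = min(0.4, 0) = 0
~(((a | (a & a)) -> b) & ((b -> ~a) | ~(a | b))): Gödel ¬ of 0 = 1 (operand is 0)
(~(((a | (a & a)) -> b) & ((b -> ~a) | ~(a | b))) -> b): 1 > 0.4, so result = 0.4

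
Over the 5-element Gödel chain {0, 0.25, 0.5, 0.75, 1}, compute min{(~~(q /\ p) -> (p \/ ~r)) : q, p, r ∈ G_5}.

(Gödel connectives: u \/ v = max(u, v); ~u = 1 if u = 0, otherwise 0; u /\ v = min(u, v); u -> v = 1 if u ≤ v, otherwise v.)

The minimum is attained at q = 0.25, p = 0.25, r = 0.25:
  (q /\ p) = min(0.25, 0.25) = 0.25
  ~(q /\ p): Gödel ¬ of 0.25 = 0 (operand ≠ 0)
  ~~(q /\ p): Gödel ¬ of 0 = 1 (operand is 0)
  ~r: Gödel ¬ of 0.25 = 0 (operand ≠ 0)
  (p \/ ~r) = max(0.25, 0) = 0.25
  (~~(q /\ p) -> (p \/ ~r)): 1 > 0.25, so result = 0.25
Checking all 125 assignments confirms none give a value below 0.25.

0.25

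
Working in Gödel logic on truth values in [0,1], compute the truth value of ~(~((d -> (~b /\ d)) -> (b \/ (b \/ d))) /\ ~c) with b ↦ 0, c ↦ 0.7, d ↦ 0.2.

1.00

~b: Gödel ¬ of 0 = 1 (operand is 0)
(~b /\ d) = min(1, 0.2) = 0.2
(d -> (~b /\ d)): 0.2 ≤ 0.2, so result = 1
(b \/ d) = max(0, 0.2) = 0.2
(b \/ (b \/ d)) = max(0, 0.2) = 0.2
((d -> (~b /\ d)) -> (b \/ (b \/ d))): 1 > 0.2, so result = 0.2
~((d -> (~b /\ d)) -> (b \/ (b \/ d))): Gödel ¬ of 0.2 = 0 (operand ≠ 0)
~c: Gödel ¬ of 0.7 = 0 (operand ≠ 0)
(~((d -> (~b /\ d)) -> (b \/ (b \/ d))) /\ ~c) = min(0, 0) = 0
~(~((d -> (~b /\ d)) -> (b \/ (b \/ d))) /\ ~c): Gödel ¬ of 0 = 1 (operand is 0)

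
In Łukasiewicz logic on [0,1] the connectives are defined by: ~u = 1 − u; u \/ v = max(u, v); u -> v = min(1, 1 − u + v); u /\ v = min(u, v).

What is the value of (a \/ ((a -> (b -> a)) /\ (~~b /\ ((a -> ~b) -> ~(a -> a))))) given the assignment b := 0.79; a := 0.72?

(b -> a): min(1, 1 − 0.79 + 0.72) = 0.93
(a -> (b -> a)): min(1, 1 − 0.72 + 0.93) = 1
~b: Łukasiewicz ¬ gives 1 − 0.79 = 0.21
~~b: Łukasiewicz ¬ gives 1 − 0.21 = 0.79
~b: Łukasiewicz ¬ gives 1 − 0.79 = 0.21
(a -> ~b): min(1, 1 − 0.72 + 0.21) = 0.49
(a -> a): min(1, 1 − 0.72 + 0.72) = 1
~(a -> a): Łukasiewicz ¬ gives 1 − 1 = 0
((a -> ~b) -> ~(a -> a)): min(1, 1 − 0.49 + 0) = 0.51
(~~b /\ ((a -> ~b) -> ~(a -> a))) = min(0.79, 0.51) = 0.51
((a -> (b -> a)) /\ (~~b /\ ((a -> ~b) -> ~(a -> a)))) = min(1, 0.51) = 0.51
(a \/ ((a -> (b -> a)) /\ (~~b /\ ((a -> ~b) -> ~(a -> a))))) = max(0.72, 0.51) = 0.72

0.72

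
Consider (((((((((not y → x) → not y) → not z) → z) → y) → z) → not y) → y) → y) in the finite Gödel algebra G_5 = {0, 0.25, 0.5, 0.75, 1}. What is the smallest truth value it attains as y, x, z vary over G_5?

0.25

The minimum is attained at y = 0.25, x = 0, z = 0.25:
  not y: Gödel ¬ of 0.25 = 0 (operand ≠ 0)
  (not y → x): 0 ≤ 0, so result = 1
  not y: Gödel ¬ of 0.25 = 0 (operand ≠ 0)
  ((not y → x) → not y): 1 > 0, so result = 0
  not z: Gödel ¬ of 0.25 = 0 (operand ≠ 0)
  (((not y → x) → not y) → not z): 0 ≤ 0, so result = 1
  ((((not y → x) → not y) → not z) → z): 1 > 0.25, so result = 0.25
  (((((not y → x) → not y) → not z) → z) → y): 0.25 ≤ 0.25, so result = 1
  ((((((not y → x) → not y) → not z) → z) → y) → z): 1 > 0.25, so result = 0.25
  not y: Gödel ¬ of 0.25 = 0 (operand ≠ 0)
  (((((((not y → x) → not y) → not z) → z) → y) → z) → not y): 0.25 > 0, so result = 0
  ((((((((not y → x) → not y) → not z) → z) → y) → z) → not y) → y): 0 ≤ 0.25, so result = 1
  (((((((((not y → x) → not y) → not z) → z) → y) → z) → not y) → y) → y): 1 > 0.25, so result = 0.25
Checking all 125 assignments confirms none give a value below 0.25.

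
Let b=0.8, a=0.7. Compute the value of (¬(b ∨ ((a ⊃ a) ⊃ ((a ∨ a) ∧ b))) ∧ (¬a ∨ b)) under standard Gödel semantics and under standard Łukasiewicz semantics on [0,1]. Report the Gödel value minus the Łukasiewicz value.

Gödel evaluation:
  (a ⊃ a): 0.7 ≤ 0.7, so result = 1
  (a ∨ a) = max(0.7, 0.7) = 0.7
  ((a ∨ a) ∧ b) = min(0.7, 0.8) = 0.7
  ((a ⊃ a) ⊃ ((a ∨ a) ∧ b)): 1 > 0.7, so result = 0.7
  (b ∨ ((a ⊃ a) ⊃ ((a ∨ a) ∧ b))) = max(0.8, 0.7) = 0.8
  ¬(b ∨ ((a ⊃ a) ⊃ ((a ∨ a) ∧ b))): Gödel ¬ of 0.8 = 0 (operand ≠ 0)
  ¬a: Gödel ¬ of 0.7 = 0 (operand ≠ 0)
  (¬a ∨ b) = max(0, 0.8) = 0.8
  (¬(b ∨ ((a ⊃ a) ⊃ ((a ∨ a) ∧ b))) ∧ (¬a ∨ b)) = min(0, 0.8) = 0
  Gödel value = 0
Łukasiewicz evaluation:
  (a ⊃ a): min(1, 1 − 0.7 + 0.7) = 1
  (a ∨ a) = max(0.7, 0.7) = 0.7
  ((a ∨ a) ∧ b) = min(0.7, 0.8) = 0.7
  ((a ⊃ a) ⊃ ((a ∨ a) ∧ b)): min(1, 1 − 1 + 0.7) = 0.7
  (b ∨ ((a ⊃ a) ⊃ ((a ∨ a) ∧ b))) = max(0.8, 0.7) = 0.8
  ¬(b ∨ ((a ⊃ a) ⊃ ((a ∨ a) ∧ b))): Łukasiewicz ¬ gives 1 − 0.8 = 0.2
  ¬a: Łukasiewicz ¬ gives 1 − 0.7 = 0.3
  (¬a ∨ b) = max(0.3, 0.8) = 0.8
  (¬(b ∨ ((a ⊃ a) ⊃ ((a ∨ a) ∧ b))) ∧ (¬a ∨ b)) = min(0.2, 0.8) = 0.2
  Łukasiewicz value = 0.2
Difference: 0 − 0.2 = -0.20

-0.20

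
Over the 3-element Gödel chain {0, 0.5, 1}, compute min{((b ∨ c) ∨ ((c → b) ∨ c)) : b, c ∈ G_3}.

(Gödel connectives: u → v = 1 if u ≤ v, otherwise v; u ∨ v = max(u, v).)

0.50

The minimum is attained at b = 0, c = 0.5:
  (b ∨ c) = max(0, 0.5) = 0.5
  (c → b): 0.5 > 0, so result = 0
  ((c → b) ∨ c) = max(0, 0.5) = 0.5
  ((b ∨ c) ∨ ((c → b) ∨ c)) = max(0.5, 0.5) = 0.5
Checking all 9 assignments confirms none give a value below 0.50.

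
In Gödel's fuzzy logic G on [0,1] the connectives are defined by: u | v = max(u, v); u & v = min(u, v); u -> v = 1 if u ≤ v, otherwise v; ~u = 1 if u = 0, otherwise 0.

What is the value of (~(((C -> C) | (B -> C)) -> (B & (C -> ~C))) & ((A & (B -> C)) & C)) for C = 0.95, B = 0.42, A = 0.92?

(C -> C): 0.95 ≤ 0.95, so result = 1
(B -> C): 0.42 ≤ 0.95, so result = 1
((C -> C) | (B -> C)) = max(1, 1) = 1
~C: Gödel ¬ of 0.95 = 0 (operand ≠ 0)
(C -> ~C): 0.95 > 0, so result = 0
(B & (C -> ~C)) = min(0.42, 0) = 0
(((C -> C) | (B -> C)) -> (B & (C -> ~C))): 1 > 0, so result = 0
~(((C -> C) | (B -> C)) -> (B & (C -> ~C))): Gödel ¬ of 0 = 1 (operand is 0)
(B -> C): 0.42 ≤ 0.95, so result = 1
(A & (B -> C)) = min(0.92, 1) = 0.92
((A & (B -> C)) & C) = min(0.92, 0.95) = 0.92
(~(((C -> C) | (B -> C)) -> (B & (C -> ~C))) & ((A & (B -> C)) & C)) = min(1, 0.92) = 0.92

0.92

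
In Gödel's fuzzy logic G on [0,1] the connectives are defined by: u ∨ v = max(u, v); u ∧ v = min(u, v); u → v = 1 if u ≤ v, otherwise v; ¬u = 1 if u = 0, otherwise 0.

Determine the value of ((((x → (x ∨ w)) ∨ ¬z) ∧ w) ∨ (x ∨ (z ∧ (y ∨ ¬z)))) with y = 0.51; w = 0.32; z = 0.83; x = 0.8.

(x ∨ w) = max(0.8, 0.32) = 0.8
(x → (x ∨ w)): 0.8 ≤ 0.8, so result = 1
¬z: Gödel ¬ of 0.83 = 0 (operand ≠ 0)
((x → (x ∨ w)) ∨ ¬z) = max(1, 0) = 1
(((x → (x ∨ w)) ∨ ¬z) ∧ w) = min(1, 0.32) = 0.32
¬z: Gödel ¬ of 0.83 = 0 (operand ≠ 0)
(y ∨ ¬z) = max(0.51, 0) = 0.51
(z ∧ (y ∨ ¬z)) = min(0.83, 0.51) = 0.51
(x ∨ (z ∧ (y ∨ ¬z))) = max(0.8, 0.51) = 0.8
((((x → (x ∨ w)) ∨ ¬z) ∧ w) ∨ (x ∨ (z ∧ (y ∨ ¬z)))) = max(0.32, 0.8) = 0.8

0.80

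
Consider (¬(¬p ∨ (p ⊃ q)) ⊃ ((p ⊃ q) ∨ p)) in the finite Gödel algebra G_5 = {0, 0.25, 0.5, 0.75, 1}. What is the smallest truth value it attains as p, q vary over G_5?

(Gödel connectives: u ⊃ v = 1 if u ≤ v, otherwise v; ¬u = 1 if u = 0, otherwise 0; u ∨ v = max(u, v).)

0.25

The minimum is attained at p = 0.25, q = 0:
  ¬p: Gödel ¬ of 0.25 = 0 (operand ≠ 0)
  (p ⊃ q): 0.25 > 0, so result = 0
  (¬p ∨ (p ⊃ q)) = max(0, 0) = 0
  ¬(¬p ∨ (p ⊃ q)): Gödel ¬ of 0 = 1 (operand is 0)
  (p ⊃ q): 0.25 > 0, so result = 0
  ((p ⊃ q) ∨ p) = max(0, 0.25) = 0.25
  (¬(¬p ∨ (p ⊃ q)) ⊃ ((p ⊃ q) ∨ p)): 1 > 0.25, so result = 0.25
Checking all 25 assignments confirms none give a value below 0.25.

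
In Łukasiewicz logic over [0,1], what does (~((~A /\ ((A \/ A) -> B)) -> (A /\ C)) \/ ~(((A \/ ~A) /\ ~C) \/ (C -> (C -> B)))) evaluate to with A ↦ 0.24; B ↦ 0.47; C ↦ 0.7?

~A: Łukasiewicz ¬ gives 1 − 0.24 = 0.76
(A \/ A) = max(0.24, 0.24) = 0.24
((A \/ A) -> B): min(1, 1 − 0.24 + 0.47) = 1
(~A /\ ((A \/ A) -> B)) = min(0.76, 1) = 0.76
(A /\ C) = min(0.24, 0.7) = 0.24
((~A /\ ((A \/ A) -> B)) -> (A /\ C)): min(1, 1 − 0.76 + 0.24) = 0.48
~((~A /\ ((A \/ A) -> B)) -> (A /\ C)): Łukasiewicz ¬ gives 1 − 0.48 = 0.52
~A: Łukasiewicz ¬ gives 1 − 0.24 = 0.76
(A \/ ~A) = max(0.24, 0.76) = 0.76
~C: Łukasiewicz ¬ gives 1 − 0.7 = 0.3
((A \/ ~A) /\ ~C) = min(0.76, 0.3) = 0.3
(C -> B): min(1, 1 − 0.7 + 0.47) = 0.77
(C -> (C -> B)): min(1, 1 − 0.7 + 0.77) = 1
(((A \/ ~A) /\ ~C) \/ (C -> (C -> B))) = max(0.3, 1) = 1
~(((A \/ ~A) /\ ~C) \/ (C -> (C -> B))): Łukasiewicz ¬ gives 1 − 1 = 0
(~((~A /\ ((A \/ A) -> B)) -> (A /\ C)) \/ ~(((A \/ ~A) /\ ~C) \/ (C -> (C -> B)))) = max(0.52, 0) = 0.52

0.52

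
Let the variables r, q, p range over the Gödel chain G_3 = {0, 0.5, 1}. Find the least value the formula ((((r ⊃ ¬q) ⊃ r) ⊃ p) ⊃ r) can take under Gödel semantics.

The minimum is attained at r = 0, q = 0, p = 0:
  ¬q: Gödel ¬ of 0 = 1 (operand is 0)
  (r ⊃ ¬q): 0 ≤ 1, so result = 1
  ((r ⊃ ¬q) ⊃ r): 1 > 0, so result = 0
  (((r ⊃ ¬q) ⊃ r) ⊃ p): 0 ≤ 0, so result = 1
  ((((r ⊃ ¬q) ⊃ r) ⊃ p) ⊃ r): 1 > 0, so result = 0
Checking all 27 assignments confirms none give a value below 0.00.

0.00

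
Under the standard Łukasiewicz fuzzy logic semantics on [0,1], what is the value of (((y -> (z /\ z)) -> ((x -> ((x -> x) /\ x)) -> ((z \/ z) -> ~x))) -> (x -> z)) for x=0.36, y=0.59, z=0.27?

(z /\ z) = min(0.27, 0.27) = 0.27
(y -> (z /\ z)): min(1, 1 − 0.59 + 0.27) = 0.68
(x -> x): min(1, 1 − 0.36 + 0.36) = 1
((x -> x) /\ x) = min(1, 0.36) = 0.36
(x -> ((x -> x) /\ x)): min(1, 1 − 0.36 + 0.36) = 1
(z \/ z) = max(0.27, 0.27) = 0.27
~x: Łukasiewicz ¬ gives 1 − 0.36 = 0.64
((z \/ z) -> ~x): min(1, 1 − 0.27 + 0.64) = 1
((x -> ((x -> x) /\ x)) -> ((z \/ z) -> ~x)): min(1, 1 − 1 + 1) = 1
((y -> (z /\ z)) -> ((x -> ((x -> x) /\ x)) -> ((z \/ z) -> ~x))): min(1, 1 − 0.68 + 1) = 1
(x -> z): min(1, 1 − 0.36 + 0.27) = 0.91
(((y -> (z /\ z)) -> ((x -> ((x -> x) /\ x)) -> ((z \/ z) -> ~x))) -> (x -> z)): min(1, 1 − 1 + 0.91) = 0.91

0.91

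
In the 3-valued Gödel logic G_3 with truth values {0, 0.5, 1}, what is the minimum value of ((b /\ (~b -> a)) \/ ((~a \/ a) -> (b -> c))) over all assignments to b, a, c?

The minimum is attained at b = 0.5, a = 0, c = 0:
  ~b: Gödel ¬ of 0.5 = 0 (operand ≠ 0)
  (~b -> a): 0 ≤ 0, so result = 1
  (b /\ (~b -> a)) = min(0.5, 1) = 0.5
  ~a: Gödel ¬ of 0 = 1 (operand is 0)
  (~a \/ a) = max(1, 0) = 1
  (b -> c): 0.5 > 0, so result = 0
  ((~a \/ a) -> (b -> c)): 1 > 0, so result = 0
  ((b /\ (~b -> a)) \/ ((~a \/ a) -> (b -> c))) = max(0.5, 0) = 0.5
Checking all 27 assignments confirms none give a value below 0.50.

0.50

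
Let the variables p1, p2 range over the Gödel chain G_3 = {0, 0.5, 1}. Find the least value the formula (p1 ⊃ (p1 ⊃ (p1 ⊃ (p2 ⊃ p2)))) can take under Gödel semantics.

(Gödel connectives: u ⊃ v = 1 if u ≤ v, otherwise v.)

1.00

Every assignment gives 1. For instance at p1 = 0, p2 = 0:
  (p2 ⊃ p2): 0 ≤ 0, so result = 1
  (p1 ⊃ (p2 ⊃ p2)): 0 ≤ 1, so result = 1
  (p1 ⊃ (p1 ⊃ (p2 ⊃ p2))): 0 ≤ 1, so result = 1
  (p1 ⊃ (p1 ⊃ (p1 ⊃ (p2 ⊃ p2)))): 0 ≤ 1, so result = 1
All 9 assignments give value 1 — the formula is a G_3-tautology.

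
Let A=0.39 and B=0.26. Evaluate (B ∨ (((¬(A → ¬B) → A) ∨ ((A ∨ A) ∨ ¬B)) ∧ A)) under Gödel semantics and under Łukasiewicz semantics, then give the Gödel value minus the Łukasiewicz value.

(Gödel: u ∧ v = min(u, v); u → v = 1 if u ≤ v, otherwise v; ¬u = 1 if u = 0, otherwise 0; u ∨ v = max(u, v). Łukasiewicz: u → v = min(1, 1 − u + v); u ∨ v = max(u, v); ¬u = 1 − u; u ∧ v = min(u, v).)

Gödel evaluation:
  ¬B: Gödel ¬ of 0.26 = 0 (operand ≠ 0)
  (A → ¬B): 0.39 > 0, so result = 0
  ¬(A → ¬B): Gödel ¬ of 0 = 1 (operand is 0)
  (¬(A → ¬B) → A): 1 > 0.39, so result = 0.39
  (A ∨ A) = max(0.39, 0.39) = 0.39
  ¬B: Gödel ¬ of 0.26 = 0 (operand ≠ 0)
  ((A ∨ A) ∨ ¬B) = max(0.39, 0) = 0.39
  ((¬(A → ¬B) → A) ∨ ((A ∨ A) ∨ ¬B)) = max(0.39, 0.39) = 0.39
  (((¬(A → ¬B) → A) ∨ ((A ∨ A) ∨ ¬B)) ∧ A) = min(0.39, 0.39) = 0.39
  (B ∨ (((¬(A → ¬B) → A) ∨ ((A ∨ A) ∨ ¬B)) ∧ A)) = max(0.26, 0.39) = 0.39
  Gödel value = 0.39
Łukasiewicz evaluation:
  ¬B: Łukasiewicz ¬ gives 1 − 0.26 = 0.74
  (A → ¬B): min(1, 1 − 0.39 + 0.74) = 1
  ¬(A → ¬B): Łukasiewicz ¬ gives 1 − 1 = 0
  (¬(A → ¬B) → A): min(1, 1 − 0 + 0.39) = 1
  (A ∨ A) = max(0.39, 0.39) = 0.39
  ¬B: Łukasiewicz ¬ gives 1 − 0.26 = 0.74
  ((A ∨ A) ∨ ¬B) = max(0.39, 0.74) = 0.74
  ((¬(A → ¬B) → A) ∨ ((A ∨ A) ∨ ¬B)) = max(1, 0.74) = 1
  (((¬(A → ¬B) → A) ∨ ((A ∨ A) ∨ ¬B)) ∧ A) = min(1, 0.39) = 0.39
  (B ∨ (((¬(A → ¬B) → A) ∨ ((A ∨ A) ∨ ¬B)) ∧ A)) = max(0.26, 0.39) = 0.39
  Łukasiewicz value = 0.39
Difference: 0.39 − 0.39 = 0.00

0.00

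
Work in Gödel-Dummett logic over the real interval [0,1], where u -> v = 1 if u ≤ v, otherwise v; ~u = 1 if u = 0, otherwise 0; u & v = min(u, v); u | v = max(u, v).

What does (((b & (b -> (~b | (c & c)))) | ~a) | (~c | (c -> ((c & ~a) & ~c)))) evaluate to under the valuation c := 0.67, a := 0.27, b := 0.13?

0.13

~b: Gödel ¬ of 0.13 = 0 (operand ≠ 0)
(c & c) = min(0.67, 0.67) = 0.67
(~b | (c & c)) = max(0, 0.67) = 0.67
(b -> (~b | (c & c))): 0.13 ≤ 0.67, so result = 1
(b & (b -> (~b | (c & c)))) = min(0.13, 1) = 0.13
~a: Gödel ¬ of 0.27 = 0 (operand ≠ 0)
((b & (b -> (~b | (c & c)))) | ~a) = max(0.13, 0) = 0.13
~c: Gödel ¬ of 0.67 = 0 (operand ≠ 0)
~a: Gödel ¬ of 0.27 = 0 (operand ≠ 0)
(c & ~a) = min(0.67, 0) = 0
~c: Gödel ¬ of 0.67 = 0 (operand ≠ 0)
((c & ~a) & ~c) = min(0, 0) = 0
(c -> ((c & ~a) & ~c)): 0.67 > 0, so result = 0
(~c | (c -> ((c & ~a) & ~c))) = max(0, 0) = 0
(((b & (b -> (~b | (c & c)))) | ~a) | (~c | (c -> ((c & ~a) & ~c)))) = max(0.13, 0) = 0.13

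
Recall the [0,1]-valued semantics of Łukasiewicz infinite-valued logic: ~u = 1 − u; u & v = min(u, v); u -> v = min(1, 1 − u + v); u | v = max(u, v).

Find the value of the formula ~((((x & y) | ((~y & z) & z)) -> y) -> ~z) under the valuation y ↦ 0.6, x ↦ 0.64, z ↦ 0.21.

0.21

(x & y) = min(0.64, 0.6) = 0.6
~y: Łukasiewicz ¬ gives 1 − 0.6 = 0.4
(~y & z) = min(0.4, 0.21) = 0.21
((~y & z) & z) = min(0.21, 0.21) = 0.21
((x & y) | ((~y & z) & z)) = max(0.6, 0.21) = 0.6
(((x & y) | ((~y & z) & z)) -> y): min(1, 1 − 0.6 + 0.6) = 1
~z: Łukasiewicz ¬ gives 1 − 0.21 = 0.79
((((x & y) | ((~y & z) & z)) -> y) -> ~z): min(1, 1 − 1 + 0.79) = 0.79
~((((x & y) | ((~y & z) & z)) -> y) -> ~z): Łukasiewicz ¬ gives 1 − 0.79 = 0.21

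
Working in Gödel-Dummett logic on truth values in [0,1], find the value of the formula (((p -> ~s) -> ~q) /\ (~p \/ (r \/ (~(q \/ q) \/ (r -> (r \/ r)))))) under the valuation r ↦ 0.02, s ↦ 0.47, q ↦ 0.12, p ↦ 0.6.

1.00

~s: Gödel ¬ of 0.47 = 0 (operand ≠ 0)
(p -> ~s): 0.6 > 0, so result = 0
~q: Gödel ¬ of 0.12 = 0 (operand ≠ 0)
((p -> ~s) -> ~q): 0 ≤ 0, so result = 1
~p: Gödel ¬ of 0.6 = 0 (operand ≠ 0)
(q \/ q) = max(0.12, 0.12) = 0.12
~(q \/ q): Gödel ¬ of 0.12 = 0 (operand ≠ 0)
(r \/ r) = max(0.02, 0.02) = 0.02
(r -> (r \/ r)): 0.02 ≤ 0.02, so result = 1
(~(q \/ q) \/ (r -> (r \/ r))) = max(0, 1) = 1
(r \/ (~(q \/ q) \/ (r -> (r \/ r)))) = max(0.02, 1) = 1
(~p \/ (r \/ (~(q \/ q) \/ (r -> (r \/ r))))) = max(0, 1) = 1
(((p -> ~s) -> ~q) /\ (~p \/ (r \/ (~(q \/ q) \/ (r -> (r \/ r)))))) = min(1, 1) = 1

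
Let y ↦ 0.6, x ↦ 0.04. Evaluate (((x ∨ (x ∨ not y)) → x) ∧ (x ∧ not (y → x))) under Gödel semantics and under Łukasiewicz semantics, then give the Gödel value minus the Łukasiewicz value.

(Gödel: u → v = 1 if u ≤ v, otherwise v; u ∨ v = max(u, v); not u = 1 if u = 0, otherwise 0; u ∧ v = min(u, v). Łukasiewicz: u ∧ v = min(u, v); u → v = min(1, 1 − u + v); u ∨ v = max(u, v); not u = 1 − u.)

-0.04

Gödel evaluation:
  not y: Gödel ¬ of 0.6 = 0 (operand ≠ 0)
  (x ∨ not y) = max(0.04, 0) = 0.04
  (x ∨ (x ∨ not y)) = max(0.04, 0.04) = 0.04
  ((x ∨ (x ∨ not y)) → x): 0.04 ≤ 0.04, so result = 1
  (y → x): 0.6 > 0.04, so result = 0.04
  not (y → x): Gödel ¬ of 0.04 = 0 (operand ≠ 0)
  (x ∧ not (y → x)) = min(0.04, 0) = 0
  (((x ∨ (x ∨ not y)) → x) ∧ (x ∧ not (y → x))) = min(1, 0) = 0
  Gödel value = 0
Łukasiewicz evaluation:
  not y: Łukasiewicz ¬ gives 1 − 0.6 = 0.4
  (x ∨ not y) = max(0.04, 0.4) = 0.4
  (x ∨ (x ∨ not y)) = max(0.04, 0.4) = 0.4
  ((x ∨ (x ∨ not y)) → x): min(1, 1 − 0.4 + 0.04) = 0.64
  (y → x): min(1, 1 − 0.6 + 0.04) = 0.44
  not (y → x): Łukasiewicz ¬ gives 1 − 0.44 = 0.56
  (x ∧ not (y → x)) = min(0.04, 0.56) = 0.04
  (((x ∨ (x ∨ not y)) → x) ∧ (x ∧ not (y → x))) = min(0.64, 0.04) = 0.04
  Łukasiewicz value = 0.04
Difference: 0 − 0.04 = -0.04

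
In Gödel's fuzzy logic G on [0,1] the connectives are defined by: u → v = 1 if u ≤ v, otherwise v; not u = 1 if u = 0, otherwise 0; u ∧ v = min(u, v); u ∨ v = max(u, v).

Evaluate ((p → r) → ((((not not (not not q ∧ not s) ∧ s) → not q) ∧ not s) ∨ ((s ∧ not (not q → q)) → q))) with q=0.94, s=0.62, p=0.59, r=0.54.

(p → r): 0.59 > 0.54, so result = 0.54
not q: Gödel ¬ of 0.94 = 0 (operand ≠ 0)
not not q: Gödel ¬ of 0 = 1 (operand is 0)
not s: Gödel ¬ of 0.62 = 0 (operand ≠ 0)
(not not q ∧ not s) = min(1, 0) = 0
not (not not q ∧ not s): Gödel ¬ of 0 = 1 (operand is 0)
not not (not not q ∧ not s): Gödel ¬ of 1 = 0 (operand ≠ 0)
(not not (not not q ∧ not s) ∧ s) = min(0, 0.62) = 0
not q: Gödel ¬ of 0.94 = 0 (operand ≠ 0)
((not not (not not q ∧ not s) ∧ s) → not q): 0 ≤ 0, so result = 1
not s: Gödel ¬ of 0.62 = 0 (operand ≠ 0)
(((not not (not not q ∧ not s) ∧ s) → not q) ∧ not s) = min(1, 0) = 0
not q: Gödel ¬ of 0.94 = 0 (operand ≠ 0)
(not q → q): 0 ≤ 0.94, so result = 1
not (not q → q): Gödel ¬ of 1 = 0 (operand ≠ 0)
(s ∧ not (not q → q)) = min(0.62, 0) = 0
((s ∧ not (not q → q)) → q): 0 ≤ 0.94, so result = 1
((((not not (not not q ∧ not s) ∧ s) → not q) ∧ not s) ∨ ((s ∧ not (not q → q)) → q)) = max(0, 1) = 1
((p → r) → ((((not not (not not q ∧ not s) ∧ s) → not q) ∧ not s) ∨ ((s ∧ not (not q → q)) → q))): 0.54 ≤ 1, so result = 1

1.00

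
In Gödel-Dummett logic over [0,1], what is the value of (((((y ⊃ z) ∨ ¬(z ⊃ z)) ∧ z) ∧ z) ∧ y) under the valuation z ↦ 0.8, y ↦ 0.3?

0.30

(y ⊃ z): 0.3 ≤ 0.8, so result = 1
(z ⊃ z): 0.8 ≤ 0.8, so result = 1
¬(z ⊃ z): Gödel ¬ of 1 = 0 (operand ≠ 0)
((y ⊃ z) ∨ ¬(z ⊃ z)) = max(1, 0) = 1
(((y ⊃ z) ∨ ¬(z ⊃ z)) ∧ z) = min(1, 0.8) = 0.8
((((y ⊃ z) ∨ ¬(z ⊃ z)) ∧ z) ∧ z) = min(0.8, 0.8) = 0.8
(((((y ⊃ z) ∨ ¬(z ⊃ z)) ∧ z) ∧ z) ∧ y) = min(0.8, 0.3) = 0.3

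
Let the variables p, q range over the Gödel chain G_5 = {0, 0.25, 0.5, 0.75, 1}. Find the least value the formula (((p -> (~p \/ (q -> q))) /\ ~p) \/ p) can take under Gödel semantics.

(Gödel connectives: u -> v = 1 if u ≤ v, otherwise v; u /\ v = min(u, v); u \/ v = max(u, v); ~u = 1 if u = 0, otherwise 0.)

0.25

The minimum is attained at p = 0.25, q = 0:
  ~p: Gödel ¬ of 0.25 = 0 (operand ≠ 0)
  (q -> q): 0 ≤ 0, so result = 1
  (~p \/ (q -> q)) = max(0, 1) = 1
  (p -> (~p \/ (q -> q))): 0.25 ≤ 1, so result = 1
  ~p: Gödel ¬ of 0.25 = 0 (operand ≠ 0)
  ((p -> (~p \/ (q -> q))) /\ ~p) = min(1, 0) = 0
  (((p -> (~p \/ (q -> q))) /\ ~p) \/ p) = max(0, 0.25) = 0.25
Checking all 25 assignments confirms none give a value below 0.25.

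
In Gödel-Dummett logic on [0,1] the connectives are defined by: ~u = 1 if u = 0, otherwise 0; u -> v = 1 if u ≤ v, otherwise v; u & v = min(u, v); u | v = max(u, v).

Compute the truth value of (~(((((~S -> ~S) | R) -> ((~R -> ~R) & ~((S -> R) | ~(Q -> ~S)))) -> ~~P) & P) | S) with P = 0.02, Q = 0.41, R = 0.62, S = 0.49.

0.49

~S: Gödel ¬ of 0.49 = 0 (operand ≠ 0)
~S: Gödel ¬ of 0.49 = 0 (operand ≠ 0)
(~S -> ~S): 0 ≤ 0, so result = 1
((~S -> ~S) | R) = max(1, 0.62) = 1
~R: Gödel ¬ of 0.62 = 0 (operand ≠ 0)
~R: Gödel ¬ of 0.62 = 0 (operand ≠ 0)
(~R -> ~R): 0 ≤ 0, so result = 1
(S -> R): 0.49 ≤ 0.62, so result = 1
~S: Gödel ¬ of 0.49 = 0 (operand ≠ 0)
(Q -> ~S): 0.41 > 0, so result = 0
~(Q -> ~S): Gödel ¬ of 0 = 1 (operand is 0)
((S -> R) | ~(Q -> ~S)) = max(1, 1) = 1
~((S -> R) | ~(Q -> ~S)): Gödel ¬ of 1 = 0 (operand ≠ 0)
((~R -> ~R) & ~((S -> R) | ~(Q -> ~S))) = min(1, 0) = 0
(((~S -> ~S) | R) -> ((~R -> ~R) & ~((S -> R) | ~(Q -> ~S)))): 1 > 0, so result = 0
~P: Gödel ¬ of 0.02 = 0 (operand ≠ 0)
~~P: Gödel ¬ of 0 = 1 (operand is 0)
((((~S -> ~S) | R) -> ((~R -> ~R) & ~((S -> R) | ~(Q -> ~S)))) -> ~~P): 0 ≤ 1, so result = 1
(((((~S -> ~S) | R) -> ((~R -> ~R) & ~((S -> R) | ~(Q -> ~S)))) -> ~~P) & P) = min(1, 0.02) = 0.02
~(((((~S -> ~S) | R) -> ((~R -> ~R) & ~((S -> R) | ~(Q -> ~S)))) -> ~~P) & P): Gödel ¬ of 0.02 = 0 (operand ≠ 0)
(~(((((~S -> ~S) | R) -> ((~R -> ~R) & ~((S -> R) | ~(Q -> ~S)))) -> ~~P) & P) | S) = max(0, 0.49) = 0.49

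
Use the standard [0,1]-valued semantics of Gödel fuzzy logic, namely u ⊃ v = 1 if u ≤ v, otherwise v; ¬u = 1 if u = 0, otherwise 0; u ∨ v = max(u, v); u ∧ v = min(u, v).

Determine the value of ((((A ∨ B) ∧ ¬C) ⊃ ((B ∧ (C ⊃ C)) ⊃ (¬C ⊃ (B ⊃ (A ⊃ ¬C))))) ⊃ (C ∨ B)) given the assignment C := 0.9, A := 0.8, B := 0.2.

0.90

(A ∨ B) = max(0.8, 0.2) = 0.8
¬C: Gödel ¬ of 0.9 = 0 (operand ≠ 0)
((A ∨ B) ∧ ¬C) = min(0.8, 0) = 0
(C ⊃ C): 0.9 ≤ 0.9, so result = 1
(B ∧ (C ⊃ C)) = min(0.2, 1) = 0.2
¬C: Gödel ¬ of 0.9 = 0 (operand ≠ 0)
¬C: Gödel ¬ of 0.9 = 0 (operand ≠ 0)
(A ⊃ ¬C): 0.8 > 0, so result = 0
(B ⊃ (A ⊃ ¬C)): 0.2 > 0, so result = 0
(¬C ⊃ (B ⊃ (A ⊃ ¬C))): 0 ≤ 0, so result = 1
((B ∧ (C ⊃ C)) ⊃ (¬C ⊃ (B ⊃ (A ⊃ ¬C)))): 0.2 ≤ 1, so result = 1
(((A ∨ B) ∧ ¬C) ⊃ ((B ∧ (C ⊃ C)) ⊃ (¬C ⊃ (B ⊃ (A ⊃ ¬C))))): 0 ≤ 1, so result = 1
(C ∨ B) = max(0.9, 0.2) = 0.9
((((A ∨ B) ∧ ¬C) ⊃ ((B ∧ (C ⊃ C)) ⊃ (¬C ⊃ (B ⊃ (A ⊃ ¬C))))) ⊃ (C ∨ B)): 1 > 0.9, so result = 0.9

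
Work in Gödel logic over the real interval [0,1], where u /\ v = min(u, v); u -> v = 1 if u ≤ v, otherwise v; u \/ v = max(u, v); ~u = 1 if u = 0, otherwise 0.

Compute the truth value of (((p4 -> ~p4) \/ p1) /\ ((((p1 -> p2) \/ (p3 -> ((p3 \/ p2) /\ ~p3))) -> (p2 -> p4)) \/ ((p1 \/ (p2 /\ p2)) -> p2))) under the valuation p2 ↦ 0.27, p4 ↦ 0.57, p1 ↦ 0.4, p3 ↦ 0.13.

0.40

~p4: Gödel ¬ of 0.57 = 0 (operand ≠ 0)
(p4 -> ~p4): 0.57 > 0, so result = 0
((p4 -> ~p4) \/ p1) = max(0, 0.4) = 0.4
(p1 -> p2): 0.4 > 0.27, so result = 0.27
(p3 \/ p2) = max(0.13, 0.27) = 0.27
~p3: Gödel ¬ of 0.13 = 0 (operand ≠ 0)
((p3 \/ p2) /\ ~p3) = min(0.27, 0) = 0
(p3 -> ((p3 \/ p2) /\ ~p3)): 0.13 > 0, so result = 0
((p1 -> p2) \/ (p3 -> ((p3 \/ p2) /\ ~p3))) = max(0.27, 0) = 0.27
(p2 -> p4): 0.27 ≤ 0.57, so result = 1
(((p1 -> p2) \/ (p3 -> ((p3 \/ p2) /\ ~p3))) -> (p2 -> p4)): 0.27 ≤ 1, so result = 1
(p2 /\ p2) = min(0.27, 0.27) = 0.27
(p1 \/ (p2 /\ p2)) = max(0.4, 0.27) = 0.4
((p1 \/ (p2 /\ p2)) -> p2): 0.4 > 0.27, so result = 0.27
((((p1 -> p2) \/ (p3 -> ((p3 \/ p2) /\ ~p3))) -> (p2 -> p4)) \/ ((p1 \/ (p2 /\ p2)) -> p2)) = max(1, 0.27) = 1
(((p4 -> ~p4) \/ p1) /\ ((((p1 -> p2) \/ (p3 -> ((p3 \/ p2) /\ ~p3))) -> (p2 -> p4)) \/ ((p1 \/ (p2 /\ p2)) -> p2))) = min(0.4, 1) = 0.4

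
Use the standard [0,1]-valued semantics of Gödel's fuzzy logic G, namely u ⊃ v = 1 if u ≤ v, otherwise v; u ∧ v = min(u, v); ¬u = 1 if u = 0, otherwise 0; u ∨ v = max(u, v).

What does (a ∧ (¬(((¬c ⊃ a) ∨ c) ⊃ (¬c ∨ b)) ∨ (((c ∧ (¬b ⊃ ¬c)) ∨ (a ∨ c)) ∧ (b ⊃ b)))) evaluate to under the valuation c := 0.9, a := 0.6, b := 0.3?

¬c: Gödel ¬ of 0.9 = 0 (operand ≠ 0)
(¬c ⊃ a): 0 ≤ 0.6, so result = 1
((¬c ⊃ a) ∨ c) = max(1, 0.9) = 1
¬c: Gödel ¬ of 0.9 = 0 (operand ≠ 0)
(¬c ∨ b) = max(0, 0.3) = 0.3
(((¬c ⊃ a) ∨ c) ⊃ (¬c ∨ b)): 1 > 0.3, so result = 0.3
¬(((¬c ⊃ a) ∨ c) ⊃ (¬c ∨ b)): Gödel ¬ of 0.3 = 0 (operand ≠ 0)
¬b: Gödel ¬ of 0.3 = 0 (operand ≠ 0)
¬c: Gödel ¬ of 0.9 = 0 (operand ≠ 0)
(¬b ⊃ ¬c): 0 ≤ 0, so result = 1
(c ∧ (¬b ⊃ ¬c)) = min(0.9, 1) = 0.9
(a ∨ c) = max(0.6, 0.9) = 0.9
((c ∧ (¬b ⊃ ¬c)) ∨ (a ∨ c)) = max(0.9, 0.9) = 0.9
(b ⊃ b): 0.3 ≤ 0.3, so result = 1
(((c ∧ (¬b ⊃ ¬c)) ∨ (a ∨ c)) ∧ (b ⊃ b)) = min(0.9, 1) = 0.9
(¬(((¬c ⊃ a) ∨ c) ⊃ (¬c ∨ b)) ∨ (((c ∧ (¬b ⊃ ¬c)) ∨ (a ∨ c)) ∧ (b ⊃ b))) = max(0, 0.9) = 0.9
(a ∧ (¬(((¬c ⊃ a) ∨ c) ⊃ (¬c ∨ b)) ∨ (((c ∧ (¬b ⊃ ¬c)) ∨ (a ∨ c)) ∧ (b ⊃ b)))) = min(0.6, 0.9) = 0.6

0.60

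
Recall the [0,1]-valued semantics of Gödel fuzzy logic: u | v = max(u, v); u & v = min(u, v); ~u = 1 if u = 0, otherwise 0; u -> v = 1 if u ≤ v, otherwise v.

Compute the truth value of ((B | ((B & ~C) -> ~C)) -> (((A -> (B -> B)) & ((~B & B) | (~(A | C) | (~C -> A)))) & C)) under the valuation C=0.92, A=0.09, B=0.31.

~C: Gödel ¬ of 0.92 = 0 (operand ≠ 0)
(B & ~C) = min(0.31, 0) = 0
~C: Gödel ¬ of 0.92 = 0 (operand ≠ 0)
((B & ~C) -> ~C): 0 ≤ 0, so result = 1
(B | ((B & ~C) -> ~C)) = max(0.31, 1) = 1
(B -> B): 0.31 ≤ 0.31, so result = 1
(A -> (B -> B)): 0.09 ≤ 1, so result = 1
~B: Gödel ¬ of 0.31 = 0 (operand ≠ 0)
(~B & B) = min(0, 0.31) = 0
(A | C) = max(0.09, 0.92) = 0.92
~(A | C): Gödel ¬ of 0.92 = 0 (operand ≠ 0)
~C: Gödel ¬ of 0.92 = 0 (operand ≠ 0)
(~C -> A): 0 ≤ 0.09, so result = 1
(~(A | C) | (~C -> A)) = max(0, 1) = 1
((~B & B) | (~(A | C) | (~C -> A))) = max(0, 1) = 1
((A -> (B -> B)) & ((~B & B) | (~(A | C) | (~C -> A)))) = min(1, 1) = 1
(((A -> (B -> B)) & ((~B & B) | (~(A | C) | (~C -> A)))) & C) = min(1, 0.92) = 0.92
((B | ((B & ~C) -> ~C)) -> (((A -> (B -> B)) & ((~B & B) | (~(A | C) | (~C -> A)))) & C)): 1 > 0.92, so result = 0.92

0.92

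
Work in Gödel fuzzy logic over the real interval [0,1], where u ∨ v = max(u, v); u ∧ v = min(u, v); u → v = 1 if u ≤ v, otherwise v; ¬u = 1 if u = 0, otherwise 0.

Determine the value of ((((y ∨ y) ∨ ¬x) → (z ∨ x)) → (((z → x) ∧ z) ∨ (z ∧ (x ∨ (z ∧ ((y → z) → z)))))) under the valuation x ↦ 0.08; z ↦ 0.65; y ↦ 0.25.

0.65

(y ∨ y) = max(0.25, 0.25) = 0.25
¬x: Gödel ¬ of 0.08 = 0 (operand ≠ 0)
((y ∨ y) ∨ ¬x) = max(0.25, 0) = 0.25
(z ∨ x) = max(0.65, 0.08) = 0.65
(((y ∨ y) ∨ ¬x) → (z ∨ x)): 0.25 ≤ 0.65, so result = 1
(z → x): 0.65 > 0.08, so result = 0.08
((z → x) ∧ z) = min(0.08, 0.65) = 0.08
(y → z): 0.25 ≤ 0.65, so result = 1
((y → z) → z): 1 > 0.65, so result = 0.65
(z ∧ ((y → z) → z)) = min(0.65, 0.65) = 0.65
(x ∨ (z ∧ ((y → z) → z))) = max(0.08, 0.65) = 0.65
(z ∧ (x ∨ (z ∧ ((y → z) → z)))) = min(0.65, 0.65) = 0.65
(((z → x) ∧ z) ∨ (z ∧ (x ∨ (z ∧ ((y → z) → z))))) = max(0.08, 0.65) = 0.65
((((y ∨ y) ∨ ¬x) → (z ∨ x)) → (((z → x) ∧ z) ∨ (z ∧ (x ∨ (z ∧ ((y → z) → z)))))): 1 > 0.65, so result = 0.65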